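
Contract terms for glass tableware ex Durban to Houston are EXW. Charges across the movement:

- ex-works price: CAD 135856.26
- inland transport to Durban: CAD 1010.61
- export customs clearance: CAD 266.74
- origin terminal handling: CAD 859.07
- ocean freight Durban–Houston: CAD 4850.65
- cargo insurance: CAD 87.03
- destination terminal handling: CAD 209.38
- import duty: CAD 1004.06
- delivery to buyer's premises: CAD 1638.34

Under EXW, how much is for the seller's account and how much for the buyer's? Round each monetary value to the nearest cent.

Seller: CAD 135856.26; buyer: CAD 9925.88

EXW: the seller makes goods available at their premises; the buyer bears all onward costs.
Seller's account: goods 135856.26 = 135856.26
Buyer's account: inland to port 1010.61 + export clearance 266.74 + origin terminal 859.07 + freight 4850.65 + insurance 87.03 + destination terminal 209.38 + duty 1004.06 + delivery 1638.34 = 9925.88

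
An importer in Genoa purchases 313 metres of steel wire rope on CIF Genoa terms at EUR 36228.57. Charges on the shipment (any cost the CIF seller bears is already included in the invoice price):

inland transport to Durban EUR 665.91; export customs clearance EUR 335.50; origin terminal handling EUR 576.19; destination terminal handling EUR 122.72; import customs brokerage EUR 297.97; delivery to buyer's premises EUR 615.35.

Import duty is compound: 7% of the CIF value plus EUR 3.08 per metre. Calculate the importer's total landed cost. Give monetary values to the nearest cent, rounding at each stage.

CIF: the seller pays costs through ocean freight and marine insurance to the destination port.
Already in the invoice (seller's account under CIF): inland to port, export clearance, origin terminal — exclude.
The CIF price already equals the CIF value: 36228.57
Ad valorem component: 36228.57 × 7% = 2536.00
Specific component: 313 × 3.08 = 964.04
Import duty = 2536.00 + 964.04 = 3500.04
Buyer bears: destination terminal 122.72 + brokerage 297.97 + delivery 615.35 + duty 3500.04 = 4536.08
Landed cost = invoice 36228.57 + 4536.08 = 40764.65

Total landed cost: EUR 40764.65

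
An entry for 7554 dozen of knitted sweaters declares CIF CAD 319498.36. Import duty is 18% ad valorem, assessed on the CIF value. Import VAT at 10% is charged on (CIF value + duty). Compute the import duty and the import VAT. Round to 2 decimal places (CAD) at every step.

Import duty = 319498.36 × 18% = 57509.70
VAT base = CIF + duty = 319498.36 + 57509.70 = 377008.06
Import VAT = 377008.06 × 10% = 37700.81

Import duty: CAD 57509.70; import VAT: CAD 37700.81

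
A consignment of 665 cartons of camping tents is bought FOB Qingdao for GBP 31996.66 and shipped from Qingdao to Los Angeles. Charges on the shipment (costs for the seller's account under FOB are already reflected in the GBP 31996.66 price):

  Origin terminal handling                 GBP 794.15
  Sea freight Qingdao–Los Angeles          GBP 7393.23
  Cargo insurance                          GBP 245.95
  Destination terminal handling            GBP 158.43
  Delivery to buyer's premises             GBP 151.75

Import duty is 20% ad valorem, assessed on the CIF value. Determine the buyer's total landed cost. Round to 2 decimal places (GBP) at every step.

FOB: the seller bears costs until goods are on board at the origin port; the buyer bears freight, insurance and all costs thereafter.
Already in the invoice (seller's account under FOB): origin terminal — exclude.
CIF value = FOB price + freight + insurance = 31996.66 + 7393.23 + 245.95 = 39635.84
Import duty = 39635.84 × 20% = 7927.17
Buyer bears: freight 7393.23 + insurance 245.95 + destination terminal 158.43 + delivery 151.75 + duty 7927.17 = 15876.53
Landed cost = invoice 31996.66 + 15876.53 = 47873.19

Total landed cost: GBP 47873.19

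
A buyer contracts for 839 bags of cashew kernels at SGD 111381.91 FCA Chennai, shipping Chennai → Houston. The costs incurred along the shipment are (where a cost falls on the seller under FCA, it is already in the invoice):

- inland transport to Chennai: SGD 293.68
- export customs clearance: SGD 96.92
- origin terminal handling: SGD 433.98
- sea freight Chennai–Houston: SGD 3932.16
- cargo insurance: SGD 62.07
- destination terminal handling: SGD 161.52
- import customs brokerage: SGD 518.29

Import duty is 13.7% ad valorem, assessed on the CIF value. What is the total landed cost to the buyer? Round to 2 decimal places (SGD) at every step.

FCA: the seller delivers export-cleared goods to the carrier; the buyer bears costs from that point.
Already in the invoice (seller's account under FCA): inland to port, export clearance — exclude.
CIF value = FCA price + origin terminal + freight + insurance = 111381.91 + 433.98 + 3932.16 + 62.07 = 115810.12
Import duty = 115810.12 × 13.7% = 15865.99
Buyer bears: origin terminal 433.98 + freight 3932.16 + insurance 62.07 + destination terminal 161.52 + brokerage 518.29 + duty 15865.99 = 20974.01
Landed cost = invoice 111381.91 + 20974.01 = 132355.92

Total landed cost: SGD 132355.92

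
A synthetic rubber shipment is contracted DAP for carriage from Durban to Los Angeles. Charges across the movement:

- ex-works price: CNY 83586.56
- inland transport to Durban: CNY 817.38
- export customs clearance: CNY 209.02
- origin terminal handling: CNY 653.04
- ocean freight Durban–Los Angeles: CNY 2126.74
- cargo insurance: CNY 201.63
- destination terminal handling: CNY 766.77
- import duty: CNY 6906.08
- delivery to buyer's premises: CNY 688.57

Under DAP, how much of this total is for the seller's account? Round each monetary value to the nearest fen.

Seller's account: CNY 89049.71

DAP: the seller bears all costs to the named destination except import duty and clearance.
Seller's account: goods 83586.56 + inland to port 817.38 + export clearance 209.02 + origin terminal 653.04 + freight 2126.74 + insurance 201.63 + destination terminal 766.77 + delivery 688.57 = 89049.71
Buyer's account: duty 6906.08 = 6906.08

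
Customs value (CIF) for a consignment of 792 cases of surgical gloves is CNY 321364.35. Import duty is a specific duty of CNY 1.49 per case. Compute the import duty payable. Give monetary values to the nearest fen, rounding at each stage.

Import duty: CNY 1180.08

Import duty = 792 × 1.49 = 1180.08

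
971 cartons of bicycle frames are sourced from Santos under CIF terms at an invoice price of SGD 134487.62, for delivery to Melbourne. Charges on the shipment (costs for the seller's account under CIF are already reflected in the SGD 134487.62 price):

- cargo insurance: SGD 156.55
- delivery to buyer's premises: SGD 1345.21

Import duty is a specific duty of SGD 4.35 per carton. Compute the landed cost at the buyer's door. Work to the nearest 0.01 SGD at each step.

CIF: the seller pays costs through ocean freight and marine insurance to the destination port.
Already in the invoice (seller's account under CIF): insurance — exclude.
The CIF price already equals the CIF value: 134487.62
Import duty = 971 × 4.35 = 4223.85
Buyer bears: delivery 1345.21 + duty 4223.85 = 5569.06
Landed cost = invoice 134487.62 + 5569.06 = 140056.68

Total landed cost: SGD 140056.68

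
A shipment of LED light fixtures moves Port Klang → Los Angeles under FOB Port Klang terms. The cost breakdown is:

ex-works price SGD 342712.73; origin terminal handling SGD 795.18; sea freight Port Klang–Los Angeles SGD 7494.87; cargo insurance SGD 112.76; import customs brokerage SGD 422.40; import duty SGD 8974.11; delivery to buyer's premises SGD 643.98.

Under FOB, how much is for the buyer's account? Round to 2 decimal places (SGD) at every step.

FOB: the seller bears costs until goods are on board at the origin port; the buyer bears freight, insurance and all costs thereafter.
Seller's account: goods 342712.73 + origin terminal 795.18 = 343507.91
Buyer's account: freight 7494.87 + insurance 112.76 + brokerage 422.40 + duty 8974.11 + delivery 643.98 = 17648.12

Buyer's account: SGD 17648.12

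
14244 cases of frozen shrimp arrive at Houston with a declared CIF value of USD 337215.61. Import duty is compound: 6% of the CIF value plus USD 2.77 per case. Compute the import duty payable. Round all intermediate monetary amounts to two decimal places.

Import duty: USD 59688.82

Ad valorem component: 337215.61 × 6% = 20232.94
Specific component: 14244 × 2.77 = 39455.88
Import duty = 20232.94 + 39455.88 = 59688.82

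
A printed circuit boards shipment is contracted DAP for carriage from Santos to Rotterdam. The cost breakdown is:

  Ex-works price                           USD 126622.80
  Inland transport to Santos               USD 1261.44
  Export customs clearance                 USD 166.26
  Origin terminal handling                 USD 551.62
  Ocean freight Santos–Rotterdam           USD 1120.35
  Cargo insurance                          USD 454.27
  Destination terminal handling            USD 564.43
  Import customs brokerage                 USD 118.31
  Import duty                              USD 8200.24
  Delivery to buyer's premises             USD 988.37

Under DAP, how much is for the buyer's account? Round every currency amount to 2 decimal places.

Buyer's account: USD 8318.55

DAP: the seller bears all costs to the named destination except import duty and clearance.
Seller's account: goods 126622.80 + inland to port 1261.44 + export clearance 166.26 + origin terminal 551.62 + freight 1120.35 + insurance 454.27 + destination terminal 564.43 + delivery 988.37 = 131729.54
Buyer's account: brokerage 118.31 + duty 8200.24 = 8318.55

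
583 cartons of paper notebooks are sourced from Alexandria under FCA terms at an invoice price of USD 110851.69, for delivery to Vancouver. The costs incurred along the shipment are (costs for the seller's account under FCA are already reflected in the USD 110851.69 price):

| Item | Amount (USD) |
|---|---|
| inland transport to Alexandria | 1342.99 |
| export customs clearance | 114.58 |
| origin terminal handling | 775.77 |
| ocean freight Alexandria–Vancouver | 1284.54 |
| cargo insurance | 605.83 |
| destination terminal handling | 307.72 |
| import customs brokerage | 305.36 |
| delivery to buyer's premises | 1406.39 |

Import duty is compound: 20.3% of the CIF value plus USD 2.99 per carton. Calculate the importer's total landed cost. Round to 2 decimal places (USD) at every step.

FCA: the seller delivers export-cleared goods to the carrier; the buyer bears costs from that point.
Already in the invoice (seller's account under FCA): inland to port, export clearance — exclude.
CIF value = FCA price + origin terminal + freight + insurance = 110851.69 + 775.77 + 1284.54 + 605.83 = 113517.83
Ad valorem component: 113517.83 × 20.3% = 23044.12
Specific component: 583 × 2.99 = 1743.17
Import duty = 23044.12 + 1743.17 = 24787.29
Buyer bears: origin terminal 775.77 + freight 1284.54 + insurance 605.83 + destination terminal 307.72 + brokerage 305.36 + delivery 1406.39 + duty 24787.29 = 29472.90
Landed cost = invoice 110851.69 + 29472.90 = 140324.59

Total landed cost: USD 140324.59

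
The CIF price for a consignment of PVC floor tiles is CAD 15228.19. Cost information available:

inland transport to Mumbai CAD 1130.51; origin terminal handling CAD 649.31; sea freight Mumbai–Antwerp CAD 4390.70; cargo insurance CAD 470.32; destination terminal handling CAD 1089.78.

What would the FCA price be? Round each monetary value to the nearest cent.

Not relevant to the conversion: inland to port — on the seller under both CIF and FCA; already in the CIF price and stays in the FCA price. destination terminal — on the buyer under both terms; not part of either seller's price.
From CIF to FCA, the seller no longer bears: origin terminal, freight, insurance.
FCA price = 15228.19 − 649.31 − 4390.70 − 470.32 = 9717.86

FCA price: CAD 9717.86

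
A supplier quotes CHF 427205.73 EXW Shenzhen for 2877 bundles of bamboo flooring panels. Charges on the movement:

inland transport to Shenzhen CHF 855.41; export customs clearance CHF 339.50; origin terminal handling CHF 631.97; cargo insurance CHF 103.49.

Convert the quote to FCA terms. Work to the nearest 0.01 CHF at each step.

Not relevant to the conversion: origin terminal, insurance — on the buyer under both terms; not part of either seller's price.
From EXW to FCA, the seller additionally bears: inland to port, export clearance.
FCA price = 427205.73 + 855.41 + 339.50 = 428400.64

FCA price: CHF 428400.64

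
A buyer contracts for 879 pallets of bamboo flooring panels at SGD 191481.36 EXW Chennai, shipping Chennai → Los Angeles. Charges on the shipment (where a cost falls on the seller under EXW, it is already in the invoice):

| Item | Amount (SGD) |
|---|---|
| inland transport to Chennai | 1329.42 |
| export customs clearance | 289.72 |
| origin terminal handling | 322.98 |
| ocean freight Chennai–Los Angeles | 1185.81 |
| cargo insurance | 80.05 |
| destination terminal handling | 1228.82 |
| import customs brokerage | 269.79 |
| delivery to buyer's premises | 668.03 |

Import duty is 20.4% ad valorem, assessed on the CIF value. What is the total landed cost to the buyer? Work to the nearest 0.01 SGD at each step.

EXW: the seller makes goods available at their premises; the buyer bears all onward costs.
CIF value = EXW price + inland to port + export clearance + origin terminal + freight + insurance = 191481.36 + 1329.42 + 289.72 + 322.98 + 1185.81 + 80.05 = 194689.34
Import duty = 194689.34 × 20.4% = 39716.63
Buyer bears: inland to port 1329.42 + export clearance 289.72 + origin terminal 322.98 + freight 1185.81 + insurance 80.05 + destination terminal 1228.82 + brokerage 269.79 + delivery 668.03 + duty 39716.63 = 45091.25
Landed cost = invoice 191481.36 + 45091.25 = 236572.61

Total landed cost: SGD 236572.61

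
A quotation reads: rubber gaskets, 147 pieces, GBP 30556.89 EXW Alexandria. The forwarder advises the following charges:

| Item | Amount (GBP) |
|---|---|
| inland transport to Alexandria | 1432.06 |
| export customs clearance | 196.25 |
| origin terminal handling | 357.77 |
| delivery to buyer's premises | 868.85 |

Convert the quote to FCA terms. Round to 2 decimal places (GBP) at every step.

Not relevant to the conversion: delivery, origin terminal — on the buyer under both terms; not part of either seller's price.
From EXW to FCA, the seller additionally bears: inland to port, export clearance.
FCA price = 30556.89 + 1432.06 + 196.25 = 32185.20

FCA price: GBP 32185.20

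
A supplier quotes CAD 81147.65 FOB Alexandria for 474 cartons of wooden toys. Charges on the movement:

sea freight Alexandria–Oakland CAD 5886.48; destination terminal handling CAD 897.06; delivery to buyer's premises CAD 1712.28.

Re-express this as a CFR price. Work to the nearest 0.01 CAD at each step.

CFR price: CAD 87034.13

Not relevant to the conversion: destination terminal, delivery — on the buyer under both terms; not part of either seller's price.
From FOB to CFR, the seller additionally bears: freight.
CFR price = 81147.65 + 5886.48 = 87034.13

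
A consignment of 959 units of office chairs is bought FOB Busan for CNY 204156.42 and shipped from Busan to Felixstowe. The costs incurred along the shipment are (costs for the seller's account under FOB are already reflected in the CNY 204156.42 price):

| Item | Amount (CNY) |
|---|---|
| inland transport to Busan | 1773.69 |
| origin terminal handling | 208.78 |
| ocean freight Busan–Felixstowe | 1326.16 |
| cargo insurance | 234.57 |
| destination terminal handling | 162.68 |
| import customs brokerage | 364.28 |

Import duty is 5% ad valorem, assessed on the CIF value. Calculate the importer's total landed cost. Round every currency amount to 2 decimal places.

Total landed cost: CNY 216529.97

FOB: the seller bears costs until goods are on board at the origin port; the buyer bears freight, insurance and all costs thereafter.
Already in the invoice (seller's account under FOB): inland to port, origin terminal — exclude.
CIF value = FOB price + freight + insurance = 204156.42 + 1326.16 + 234.57 = 205717.15
Import duty = 205717.15 × 5% = 10285.86
Buyer bears: freight 1326.16 + insurance 234.57 + destination terminal 162.68 + brokerage 364.28 + duty 10285.86 = 12373.55
Landed cost = invoice 204156.42 + 12373.55 = 216529.97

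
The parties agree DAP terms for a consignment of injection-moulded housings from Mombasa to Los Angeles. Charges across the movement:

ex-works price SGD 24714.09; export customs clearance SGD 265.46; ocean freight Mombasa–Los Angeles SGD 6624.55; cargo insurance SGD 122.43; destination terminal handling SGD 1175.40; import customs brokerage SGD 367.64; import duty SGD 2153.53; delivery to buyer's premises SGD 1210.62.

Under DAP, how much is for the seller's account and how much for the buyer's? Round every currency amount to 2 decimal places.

Seller: SGD 34112.55; buyer: SGD 2521.17

DAP: the seller bears all costs to the named destination except import duty and clearance.
Seller's account: goods 24714.09 + export clearance 265.46 + freight 6624.55 + insurance 122.43 + destination terminal 1175.40 + delivery 1210.62 = 34112.55
Buyer's account: brokerage 367.64 + duty 2153.53 = 2521.17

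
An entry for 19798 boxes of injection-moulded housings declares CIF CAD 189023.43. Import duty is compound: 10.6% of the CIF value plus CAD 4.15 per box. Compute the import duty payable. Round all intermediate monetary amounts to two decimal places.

Ad valorem component: 189023.43 × 10.6% = 20036.48
Specific component: 19798 × 4.15 = 82161.70
Import duty = 20036.48 + 82161.70 = 102198.18

Import duty: CAD 102198.18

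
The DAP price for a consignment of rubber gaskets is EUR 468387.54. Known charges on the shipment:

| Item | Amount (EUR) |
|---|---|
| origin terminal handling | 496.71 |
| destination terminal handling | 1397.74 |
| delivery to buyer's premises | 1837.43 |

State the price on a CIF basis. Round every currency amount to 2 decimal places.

CIF price: EUR 465152.37

Not relevant to the conversion: origin terminal — on the seller under both DAP and CIF; already in the DAP price and stays in the CIF price.
From DAP to CIF, the seller no longer bears: destination terminal, delivery.
CIF price = 468387.54 − 1397.74 − 1837.43 = 465152.37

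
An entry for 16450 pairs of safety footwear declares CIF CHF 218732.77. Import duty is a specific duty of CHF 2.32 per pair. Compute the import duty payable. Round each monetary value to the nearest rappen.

Import duty: CHF 38164.00

Import duty = 16450 × 2.32 = 38164.00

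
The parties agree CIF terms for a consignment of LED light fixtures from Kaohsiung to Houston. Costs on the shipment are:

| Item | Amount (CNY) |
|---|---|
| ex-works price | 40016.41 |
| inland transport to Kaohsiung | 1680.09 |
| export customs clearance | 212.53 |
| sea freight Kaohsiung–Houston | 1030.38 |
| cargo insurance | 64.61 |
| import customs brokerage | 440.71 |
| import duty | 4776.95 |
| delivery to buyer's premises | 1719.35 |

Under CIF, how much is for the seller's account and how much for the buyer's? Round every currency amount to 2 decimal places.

CIF: the seller pays costs through ocean freight and marine insurance to the destination port.
Seller's account: goods 40016.41 + inland to port 1680.09 + export clearance 212.53 + freight 1030.38 + insurance 64.61 = 43004.02
Buyer's account: brokerage 440.71 + duty 4776.95 + delivery 1719.35 = 6937.01

Seller: CNY 43004.02; buyer: CNY 6937.01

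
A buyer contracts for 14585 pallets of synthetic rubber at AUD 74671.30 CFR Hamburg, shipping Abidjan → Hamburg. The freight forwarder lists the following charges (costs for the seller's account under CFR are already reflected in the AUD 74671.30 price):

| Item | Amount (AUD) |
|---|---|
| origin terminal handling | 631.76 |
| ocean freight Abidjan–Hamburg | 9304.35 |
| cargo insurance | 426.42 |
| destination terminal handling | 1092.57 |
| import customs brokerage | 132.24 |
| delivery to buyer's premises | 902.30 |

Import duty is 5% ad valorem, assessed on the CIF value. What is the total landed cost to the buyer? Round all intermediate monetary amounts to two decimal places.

CFR: the seller pays costs through ocean freight to the destination port, but not insurance.
Already in the invoice (seller's account under CFR): origin terminal, freight — exclude.
CIF value = CFR price + insurance = 74671.30 + 426.42 = 75097.72
Import duty = 75097.72 × 5% = 3754.89
Buyer bears: insurance 426.42 + destination terminal 1092.57 + brokerage 132.24 + delivery 902.30 + duty 3754.89 = 6308.42
Landed cost = invoice 74671.30 + 6308.42 = 80979.72

Total landed cost: AUD 80979.72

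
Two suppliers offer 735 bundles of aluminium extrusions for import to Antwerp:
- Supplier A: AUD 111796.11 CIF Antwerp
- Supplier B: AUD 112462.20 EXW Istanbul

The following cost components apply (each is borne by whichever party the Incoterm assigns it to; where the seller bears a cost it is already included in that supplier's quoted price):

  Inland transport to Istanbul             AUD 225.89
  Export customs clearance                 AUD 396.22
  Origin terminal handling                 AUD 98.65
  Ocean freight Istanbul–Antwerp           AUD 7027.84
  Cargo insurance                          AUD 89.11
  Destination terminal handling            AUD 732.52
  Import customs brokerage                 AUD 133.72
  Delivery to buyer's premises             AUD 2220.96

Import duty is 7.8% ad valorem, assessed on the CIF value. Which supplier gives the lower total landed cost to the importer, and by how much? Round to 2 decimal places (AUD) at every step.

Supplier A (CIF):
The CIF price already equals the CIF value: 111796.11
Import duty = 111796.11 × 7.8% = 8720.10
Buyer bears (A): 732.52 + 133.72 + 2220.96 = 3087.20
Landed cost (A) = invoice 111796.11 + 3087.20 + duty 8720.10 = 123603.41
Supplier B (EXW):
CIF value = EXW price + inland to port + export clearance + origin terminal + freight + insurance = 112462.20 + 225.89 + 396.22 + 98.65 + 7027.84 + 89.11 = 120299.91
Import duty = 120299.91 × 7.8% = 9383.39
Buyer bears (B): 225.89 + 396.22 + 98.65 + 7027.84 + 89.11 + 732.52 + 133.72 + 2220.96 = 10924.91
Landed cost (B) = invoice 112462.20 + 10924.91 + duty 9383.39 = 132770.50
Difference = |123603.41 − 132770.50| = 9167.09

Supplier A is cheaper by AUD 9167.09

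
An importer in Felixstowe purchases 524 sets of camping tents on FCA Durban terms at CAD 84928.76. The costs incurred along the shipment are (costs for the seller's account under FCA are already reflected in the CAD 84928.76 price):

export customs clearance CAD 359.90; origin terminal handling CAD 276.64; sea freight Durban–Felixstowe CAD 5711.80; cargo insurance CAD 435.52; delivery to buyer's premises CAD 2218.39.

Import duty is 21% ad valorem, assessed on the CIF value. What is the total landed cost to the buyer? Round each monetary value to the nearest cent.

Total landed cost: CAD 112755.18

FCA: the seller delivers export-cleared goods to the carrier; the buyer bears costs from that point.
Already in the invoice (seller's account under FCA): export clearance — exclude.
CIF value = FCA price + origin terminal + freight + insurance = 84928.76 + 276.64 + 5711.80 + 435.52 = 91352.72
Import duty = 91352.72 × 21% = 19184.07
Buyer bears: origin terminal 276.64 + freight 5711.80 + insurance 435.52 + delivery 2218.39 + duty 19184.07 = 27826.42
Landed cost = invoice 84928.76 + 27826.42 = 112755.18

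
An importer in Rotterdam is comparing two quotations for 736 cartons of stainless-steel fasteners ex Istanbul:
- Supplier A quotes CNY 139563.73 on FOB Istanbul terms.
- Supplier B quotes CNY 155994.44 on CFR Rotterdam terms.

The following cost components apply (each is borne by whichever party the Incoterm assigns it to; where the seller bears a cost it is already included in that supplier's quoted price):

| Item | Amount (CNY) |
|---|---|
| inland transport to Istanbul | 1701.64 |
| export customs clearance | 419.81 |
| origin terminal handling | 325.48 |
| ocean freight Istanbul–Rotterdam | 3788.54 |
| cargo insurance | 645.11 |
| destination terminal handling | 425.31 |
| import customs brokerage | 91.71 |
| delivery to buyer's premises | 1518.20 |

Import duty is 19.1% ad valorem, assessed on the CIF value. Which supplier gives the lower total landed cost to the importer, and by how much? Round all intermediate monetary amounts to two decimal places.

Supplier A is cheaper by CNY 15056.82

Supplier A (FOB):
CIF value = FOB price + freight + insurance = 139563.73 + 3788.54 + 645.11 = 143997.38
Import duty = 143997.38 × 19.1% = 27503.50
Buyer bears (A): 3788.54 + 645.11 + 425.31 + 91.71 + 1518.20 = 6468.87
Landed cost (A) = invoice 139563.73 + 6468.87 + duty 27503.50 = 173536.10
Supplier B (CFR):
CIF value = CFR price + insurance = 155994.44 + 645.11 = 156639.55
Import duty = 156639.55 × 19.1% = 29918.15
Buyer bears (B): 645.11 + 425.31 + 91.71 + 1518.20 = 2680.33
Landed cost (B) = invoice 155994.44 + 2680.33 + duty 29918.15 = 188592.92
Difference = |173536.10 − 188592.92| = 15056.82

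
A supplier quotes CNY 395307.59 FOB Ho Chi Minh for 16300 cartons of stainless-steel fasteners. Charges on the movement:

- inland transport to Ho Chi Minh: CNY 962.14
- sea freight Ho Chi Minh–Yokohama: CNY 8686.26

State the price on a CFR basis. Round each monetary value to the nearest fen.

Not relevant to the conversion: inland to port — on the seller under both FOB and CFR; already in the FOB price and stays in the CFR price.
From FOB to CFR, the seller additionally bears: freight.
CFR price = 395307.59 + 8686.26 = 403993.85

CFR price: CNY 403993.85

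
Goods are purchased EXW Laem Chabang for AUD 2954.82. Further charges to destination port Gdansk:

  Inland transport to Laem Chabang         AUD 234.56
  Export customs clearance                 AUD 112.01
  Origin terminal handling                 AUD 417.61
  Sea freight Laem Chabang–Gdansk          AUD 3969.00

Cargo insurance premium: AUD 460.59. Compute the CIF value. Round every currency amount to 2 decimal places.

CIF value: AUD 8148.59

CIF = EXW price + pre-shipment costs + freight + insurance
CIF = 2954.82 + 234.56 + 112.01 + 417.61 + 3969.00 + 460.59 = 8148.59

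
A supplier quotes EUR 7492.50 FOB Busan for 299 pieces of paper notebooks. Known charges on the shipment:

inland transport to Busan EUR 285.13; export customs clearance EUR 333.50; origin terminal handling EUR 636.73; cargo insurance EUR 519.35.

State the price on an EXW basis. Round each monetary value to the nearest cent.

Not relevant to the conversion: insurance — on the buyer under both terms; not part of either seller's price.
From FOB to EXW, the seller no longer bears: inland to port, export clearance, origin terminal.
EXW price = 7492.50 − 285.13 − 333.50 − 636.73 = 6237.14

EXW price: EUR 6237.14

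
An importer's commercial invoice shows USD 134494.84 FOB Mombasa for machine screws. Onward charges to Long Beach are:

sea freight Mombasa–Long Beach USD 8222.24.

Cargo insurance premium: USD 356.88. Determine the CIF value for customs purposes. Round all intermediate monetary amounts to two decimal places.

CIF = FOB price + freight + insurance
CIF = 134494.84 + 8222.24 + 356.88 = 143073.96

CIF value: USD 143073.96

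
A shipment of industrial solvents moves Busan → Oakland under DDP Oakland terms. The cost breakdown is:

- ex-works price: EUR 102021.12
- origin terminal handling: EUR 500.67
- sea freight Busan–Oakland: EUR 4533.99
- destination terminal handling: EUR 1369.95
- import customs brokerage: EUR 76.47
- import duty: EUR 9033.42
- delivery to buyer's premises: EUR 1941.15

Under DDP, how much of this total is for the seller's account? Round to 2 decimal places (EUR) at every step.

Seller's account: EUR 119476.77

DDP: the seller bears all costs including import duty.
Seller's account: goods 102021.12 + origin terminal 500.67 + freight 4533.99 + destination terminal 1369.95 + brokerage 76.47 + duty 9033.42 + delivery 1941.15 = 119476.77
Buyer's account: 0.00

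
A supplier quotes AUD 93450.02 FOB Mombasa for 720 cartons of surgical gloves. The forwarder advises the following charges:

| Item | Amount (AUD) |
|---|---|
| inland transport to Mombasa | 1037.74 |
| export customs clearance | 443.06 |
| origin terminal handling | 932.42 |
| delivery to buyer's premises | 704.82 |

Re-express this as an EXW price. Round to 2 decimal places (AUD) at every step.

EXW price: AUD 91036.80

Not relevant to the conversion: delivery — on the buyer under both terms; not part of either seller's price.
From FOB to EXW, the seller no longer bears: inland to port, export clearance, origin terminal.
EXW price = 93450.02 − 1037.74 − 443.06 − 932.42 = 91036.80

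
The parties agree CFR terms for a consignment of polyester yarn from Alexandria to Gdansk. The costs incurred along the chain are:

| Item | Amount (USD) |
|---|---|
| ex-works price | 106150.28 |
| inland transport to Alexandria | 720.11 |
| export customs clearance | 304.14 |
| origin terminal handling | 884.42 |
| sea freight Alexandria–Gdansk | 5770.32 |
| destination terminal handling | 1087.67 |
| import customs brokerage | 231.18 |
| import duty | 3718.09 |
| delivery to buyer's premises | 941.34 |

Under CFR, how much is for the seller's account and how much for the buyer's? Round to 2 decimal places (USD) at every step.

CFR: the seller pays costs through ocean freight to the destination port, but not insurance.
Seller's account: goods 106150.28 + inland to port 720.11 + export clearance 304.14 + origin terminal 884.42 + freight 5770.32 = 113829.27
Buyer's account: destination terminal 1087.67 + brokerage 231.18 + duty 3718.09 + delivery 941.34 = 5978.28

Seller: USD 113829.27; buyer: USD 5978.28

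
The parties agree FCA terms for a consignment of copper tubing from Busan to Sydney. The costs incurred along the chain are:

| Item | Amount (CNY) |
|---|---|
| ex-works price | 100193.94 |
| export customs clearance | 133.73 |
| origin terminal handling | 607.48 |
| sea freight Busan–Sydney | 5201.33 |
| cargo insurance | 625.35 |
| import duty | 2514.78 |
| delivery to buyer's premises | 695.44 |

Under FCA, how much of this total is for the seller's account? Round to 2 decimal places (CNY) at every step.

FCA: the seller delivers export-cleared goods to the carrier; the buyer bears costs from that point.
Seller's account: goods 100193.94 + export clearance 133.73 = 100327.67
Buyer's account: origin terminal 607.48 + freight 5201.33 + insurance 625.35 + duty 2514.78 + delivery 695.44 = 9644.38

Seller's account: CNY 100327.67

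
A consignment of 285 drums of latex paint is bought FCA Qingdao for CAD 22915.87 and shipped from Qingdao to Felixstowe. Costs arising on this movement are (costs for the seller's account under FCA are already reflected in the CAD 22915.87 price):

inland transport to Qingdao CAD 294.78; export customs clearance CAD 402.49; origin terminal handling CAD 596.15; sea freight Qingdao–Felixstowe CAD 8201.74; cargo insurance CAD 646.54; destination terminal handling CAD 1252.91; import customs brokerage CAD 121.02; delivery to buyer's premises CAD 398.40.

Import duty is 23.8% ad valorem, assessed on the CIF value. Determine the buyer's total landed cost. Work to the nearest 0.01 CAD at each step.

Total landed cost: CAD 41834.38

FCA: the seller delivers export-cleared goods to the carrier; the buyer bears costs from that point.
Already in the invoice (seller's account under FCA): inland to port, export clearance — exclude.
CIF value = FCA price + origin terminal + freight + insurance = 22915.87 + 596.15 + 8201.74 + 646.54 = 32360.30
Import duty = 32360.30 × 23.8% = 7701.75
Buyer bears: origin terminal 596.15 + freight 8201.74 + insurance 646.54 + destination terminal 1252.91 + brokerage 121.02 + delivery 398.40 + duty 7701.75 = 18918.51
Landed cost = invoice 22915.87 + 18918.51 = 41834.38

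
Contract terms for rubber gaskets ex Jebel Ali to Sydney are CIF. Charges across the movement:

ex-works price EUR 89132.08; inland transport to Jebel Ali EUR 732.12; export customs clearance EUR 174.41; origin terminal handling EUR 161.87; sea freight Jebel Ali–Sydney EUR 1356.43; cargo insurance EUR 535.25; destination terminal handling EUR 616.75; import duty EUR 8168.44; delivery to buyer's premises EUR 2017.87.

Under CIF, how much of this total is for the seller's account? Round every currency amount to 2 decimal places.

CIF: the seller pays costs through ocean freight and marine insurance to the destination port.
Seller's account: goods 89132.08 + inland to port 732.12 + export clearance 174.41 + origin terminal 161.87 + freight 1356.43 + insurance 535.25 = 92092.16
Buyer's account: destination terminal 616.75 + duty 8168.44 + delivery 2017.87 = 10803.06

Seller's account: EUR 92092.16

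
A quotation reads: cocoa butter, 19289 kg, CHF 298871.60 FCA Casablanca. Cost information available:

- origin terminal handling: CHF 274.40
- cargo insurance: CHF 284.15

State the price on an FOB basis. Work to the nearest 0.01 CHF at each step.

FOB price: CHF 299146.00

Not relevant to the conversion: insurance — on the buyer under both terms; not part of either seller's price.
From FCA to FOB, the seller additionally bears: origin terminal.
FOB price = 298871.60 + 274.40 = 299146.00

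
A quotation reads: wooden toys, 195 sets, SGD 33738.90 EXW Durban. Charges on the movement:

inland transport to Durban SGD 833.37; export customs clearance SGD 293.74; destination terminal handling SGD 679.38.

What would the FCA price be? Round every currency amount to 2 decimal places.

FCA price: SGD 34866.01

Not relevant to the conversion: destination terminal — on the buyer under both terms; not part of either seller's price.
From EXW to FCA, the seller additionally bears: inland to port, export clearance.
FCA price = 33738.90 + 833.37 + 293.74 = 34866.01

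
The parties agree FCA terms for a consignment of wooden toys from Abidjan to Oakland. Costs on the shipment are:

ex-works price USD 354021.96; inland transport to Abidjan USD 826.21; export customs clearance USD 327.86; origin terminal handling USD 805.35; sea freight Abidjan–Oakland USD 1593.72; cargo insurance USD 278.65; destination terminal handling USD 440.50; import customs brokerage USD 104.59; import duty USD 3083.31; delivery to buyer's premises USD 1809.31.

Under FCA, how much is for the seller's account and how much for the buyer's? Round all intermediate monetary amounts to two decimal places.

Seller: USD 355176.03; buyer: USD 8115.43

FCA: the seller delivers export-cleared goods to the carrier; the buyer bears costs from that point.
Seller's account: goods 354021.96 + inland to port 826.21 + export clearance 327.86 = 355176.03
Buyer's account: origin terminal 805.35 + freight 1593.72 + insurance 278.65 + destination terminal 440.50 + brokerage 104.59 + duty 3083.31 + delivery 1809.31 = 8115.43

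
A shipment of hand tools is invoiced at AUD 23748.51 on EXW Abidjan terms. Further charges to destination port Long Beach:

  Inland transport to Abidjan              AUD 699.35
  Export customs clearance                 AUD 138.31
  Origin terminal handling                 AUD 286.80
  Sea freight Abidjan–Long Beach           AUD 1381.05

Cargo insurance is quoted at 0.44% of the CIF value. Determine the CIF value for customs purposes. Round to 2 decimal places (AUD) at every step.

CIF value: AUD 26370.05

Let C be the CIF value. C = EXW price + pre-shipment costs + freight + 0.44% × C
C − 0.44% × C = 23748.51 + 699.35 + 138.31 + 286.80 + 1381.05
0.9956 × C = 26254.02
C = 26254.02 / 0.9956 = 26370.05
Insurance premium = 0.44% × 26370.05 = 116.03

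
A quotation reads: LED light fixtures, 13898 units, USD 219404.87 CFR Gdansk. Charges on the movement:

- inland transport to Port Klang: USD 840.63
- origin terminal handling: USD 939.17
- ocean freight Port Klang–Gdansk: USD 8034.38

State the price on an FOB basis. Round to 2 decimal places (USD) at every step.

FOB price: USD 211370.49

Not relevant to the conversion: inland to port, origin terminal — on the seller under both CFR and FOB; already in the CFR price and stays in the FOB price.
From CFR to FOB, the seller no longer bears: freight.
FOB price = 219404.87 − 8034.38 = 211370.49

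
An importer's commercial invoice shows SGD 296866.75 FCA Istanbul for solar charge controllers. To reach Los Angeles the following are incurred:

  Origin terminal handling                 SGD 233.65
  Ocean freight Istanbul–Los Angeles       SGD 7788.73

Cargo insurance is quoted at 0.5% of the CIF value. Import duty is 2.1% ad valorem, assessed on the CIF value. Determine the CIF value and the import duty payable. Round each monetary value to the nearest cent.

CIF value: SGD 306421.24; import duty: SGD 6434.85

Let C be the CIF value. C = FCA price + pre-shipment costs + freight + 0.5% × C
C − 0.5% × C = 296866.75 + 233.65 + 7788.73
0.995 × C = 304889.13
C = 304889.13 / 0.995 = 306421.24
Insurance premium = 0.5% × 306421.24 = 1532.11
Import duty = 306421.24 × 2.1% = 6434.85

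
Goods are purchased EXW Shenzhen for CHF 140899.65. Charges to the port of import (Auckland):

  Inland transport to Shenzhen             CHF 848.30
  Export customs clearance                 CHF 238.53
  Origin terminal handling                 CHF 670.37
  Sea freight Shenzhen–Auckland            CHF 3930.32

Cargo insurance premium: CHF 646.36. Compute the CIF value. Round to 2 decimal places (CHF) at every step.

CIF value: CHF 147233.53

CIF = EXW price + pre-shipment costs + freight + insurance
CIF = 140899.65 + 848.30 + 238.53 + 670.37 + 3930.32 + 646.36 = 147233.53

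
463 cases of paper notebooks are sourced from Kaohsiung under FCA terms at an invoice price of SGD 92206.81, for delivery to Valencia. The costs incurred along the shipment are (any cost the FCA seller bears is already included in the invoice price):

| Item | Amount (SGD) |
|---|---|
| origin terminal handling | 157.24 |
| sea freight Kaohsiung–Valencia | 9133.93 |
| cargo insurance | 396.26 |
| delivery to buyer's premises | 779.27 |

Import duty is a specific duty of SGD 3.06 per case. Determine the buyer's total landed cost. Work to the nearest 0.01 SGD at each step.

FCA: the seller delivers export-cleared goods to the carrier; the buyer bears costs from that point.
CIF value = FCA price + origin terminal + freight + insurance = 92206.81 + 157.24 + 9133.93 + 396.26 = 101894.24
Import duty = 463 × 3.06 = 1416.78
Buyer bears: origin terminal 157.24 + freight 9133.93 + insurance 396.26 + delivery 779.27 + duty 1416.78 = 11883.48
Landed cost = invoice 92206.81 + 11883.48 = 104090.29

Total landed cost: SGD 104090.29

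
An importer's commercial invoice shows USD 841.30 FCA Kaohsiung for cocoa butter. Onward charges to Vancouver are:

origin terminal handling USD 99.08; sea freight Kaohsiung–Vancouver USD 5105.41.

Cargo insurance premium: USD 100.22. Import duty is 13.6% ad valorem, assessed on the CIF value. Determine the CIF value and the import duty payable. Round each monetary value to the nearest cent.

CIF = FCA price + pre-shipment costs + freight + insurance
CIF = 841.30 + 99.08 + 5105.41 + 100.22 = 6146.01
Import duty = 6146.01 × 13.6% = 835.86

CIF value: USD 6146.01; import duty: USD 835.86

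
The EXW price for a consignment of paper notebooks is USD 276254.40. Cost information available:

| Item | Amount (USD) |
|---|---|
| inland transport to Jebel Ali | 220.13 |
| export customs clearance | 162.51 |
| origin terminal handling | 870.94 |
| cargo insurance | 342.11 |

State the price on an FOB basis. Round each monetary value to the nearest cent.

Not relevant to the conversion: insurance — on the buyer under both terms; not part of either seller's price.
From EXW to FOB, the seller additionally bears: inland to port, export clearance, origin terminal.
FOB price = 276254.40 + 220.13 + 162.51 + 870.94 = 277507.98

FOB price: USD 277507.98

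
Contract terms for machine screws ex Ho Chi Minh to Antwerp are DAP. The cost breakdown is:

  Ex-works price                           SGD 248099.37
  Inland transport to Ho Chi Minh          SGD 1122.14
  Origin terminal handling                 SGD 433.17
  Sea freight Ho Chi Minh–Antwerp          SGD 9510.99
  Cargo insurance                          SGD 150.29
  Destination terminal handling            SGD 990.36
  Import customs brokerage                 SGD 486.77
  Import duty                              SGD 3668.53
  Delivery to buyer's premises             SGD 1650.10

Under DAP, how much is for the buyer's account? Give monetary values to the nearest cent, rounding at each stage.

DAP: the seller bears all costs to the named destination except import duty and clearance.
Seller's account: goods 248099.37 + inland to port 1122.14 + origin terminal 433.17 + freight 9510.99 + insurance 150.29 + destination terminal 990.36 + delivery 1650.10 = 261956.42
Buyer's account: brokerage 486.77 + duty 3668.53 = 4155.30

Buyer's account: SGD 4155.30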